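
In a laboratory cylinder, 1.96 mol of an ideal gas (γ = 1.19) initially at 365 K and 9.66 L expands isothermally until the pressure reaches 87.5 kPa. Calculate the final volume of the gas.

P₁ = nRT₁/V₁ = 1.96×8.314×365/9.66 = 616 kPa.
Isothermal: T stays 365 K; PV = const ⇒ V₂ = 68.0 L, P₂ = 87.5 kPa.

68.0 L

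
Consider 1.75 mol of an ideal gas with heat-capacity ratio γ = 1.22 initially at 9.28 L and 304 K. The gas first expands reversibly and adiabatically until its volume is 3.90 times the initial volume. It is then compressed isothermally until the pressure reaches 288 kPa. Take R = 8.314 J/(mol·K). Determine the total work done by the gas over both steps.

1410 J

P₁ = nRT₁/V₁ = 1.75×8.314×304/9.28 = 477 kPa.
Step 1 — Adiabatic: TV^(γ−1) = const ⇒ T₂ = 304×(0.256)^0.220 = 225 K; PV^γ = const ⇒ P₂ = 90.6 kPa.
ΔU = nCvΔT = 1.75×37.8×(225−304) = -5200 J.
Q = 0 for an adiabatic process, so W = −ΔU = 5200 J.
State after step 1: P = 90.6 kPa, V = 36.2 L, T = 225 K.
Step 2 — Isothermal: T stays 225 K; PV = const ⇒ V₂ = 11.4 L, P₂ = 288 kPa.
ΔU = 0 (ideal gas, T constant).
W = nRT ln(V₂/V₁) = 1.75×8.314×225×ln(0.315) = -3790 J.
Q = ΔU + W = -3790 J.
Net over both steps: W = 1410 J, Q = -3790 J, ΔU = -5200 J.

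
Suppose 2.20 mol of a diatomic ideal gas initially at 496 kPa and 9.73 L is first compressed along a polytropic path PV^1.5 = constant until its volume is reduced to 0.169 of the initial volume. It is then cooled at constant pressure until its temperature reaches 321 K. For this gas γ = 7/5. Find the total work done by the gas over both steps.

T₁ = P₁V₁/(nR) = 496×9.73/(2.20×8.314) = 264 K.
Step 1 — Polytropic n=1.5: T₂ = T₁(V₁/V₂)^(n−1) = 264×(5.92)^0.50 = 642 K; P₂ = P₁(V₁/V₂)^n = 7140 kPa.
W = (P₁V₁−P₂V₂)/(n−1) = (496×9.73−7140×1.64)/0.50 = -13800 J.
ΔU = nCvΔT = 2.20×20.8×(642−264) = 17300 J.
Q = ΔU + W = 3460 J.
State after step 1: P = 7140 kPa, V = 1.64 L, T = 642 K.
Step 2 — Isobaric: P stays 7140 kPa; V/T = const ⇒ T₂ = 321 K, V₂ = 0.822 L.
W = PΔV = 7140×(0.822−1.64) kPa·L = -5870 J.
ΔU = nCvΔT = 2.20×20.8×(321−642) = -14700 J.
Q = ΔU + W = nCpΔT = -20500 J.
Net over both steps: W = -19700 J, Q = -17100 J, ΔU = 2610 J.

-19700 J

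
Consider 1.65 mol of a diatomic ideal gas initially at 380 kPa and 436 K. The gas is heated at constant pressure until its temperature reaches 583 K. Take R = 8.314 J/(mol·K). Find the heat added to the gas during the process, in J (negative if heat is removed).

7060 J

V₁ = nRT₁/P₁ = 1.65×8.314×436/380 = 15.7 L.
Isobaric: P stays 380 kPa; V/T = const ⇒ T₂ = 583 K, V₂ = 21.0 L.
W = PΔV = 380×(21.0−15.7) kPa·L = 2020 J.
ΔU = nCvΔT = 1.65×20.8×(583−436) = 5040 J.
Q = ΔU + W = nCpΔT = 7060 J.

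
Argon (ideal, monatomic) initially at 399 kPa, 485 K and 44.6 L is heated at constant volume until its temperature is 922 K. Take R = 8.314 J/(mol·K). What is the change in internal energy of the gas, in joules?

n = P₁V₁/(RT₁) = 399×44.6/(8.314×485) = 4.41 mol.
Isochoric: V stays 44.6 L; P/T = const ⇒ T₂ = 922 K, P₂ = 759 kPa.
For an ideal gas ΔU = nCvΔT with Cv = (3/2)R = 12.5 J/(mol·K).
ΔU = 4.41×12.5×(922−485) = 24100 J.

24100 J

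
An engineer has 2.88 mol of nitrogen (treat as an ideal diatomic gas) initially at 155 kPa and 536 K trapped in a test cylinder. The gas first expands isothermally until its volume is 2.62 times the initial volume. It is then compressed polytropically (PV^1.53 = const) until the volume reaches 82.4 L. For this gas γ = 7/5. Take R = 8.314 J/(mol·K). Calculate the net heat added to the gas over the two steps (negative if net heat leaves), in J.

17600 J

V₁ = nRT₁/P₁ = 2.88×8.314×536/155 = 82.8 L.
Step 1 — Isothermal: T stays 536 K; PV = const ⇒ V₂ = 217 L, P₂ = 59.2 kPa.
ΔU = 0 (ideal gas, T constant).
W = nRT ln(V₂/V₁) = 2.88×8.314×536×ln(2.62) = 12400 J.
Q = ΔU + W = 12400 J.
State after step 1: P = 59.2 kPa, V = 217 L, T = 536 K.
Step 2 — Polytropic n=1.53: T₂ = T₁(V₁/V₂)^(n−1) = 536×(2.63)^0.53 = 895 K; P₂ = P₁(V₁/V₂)^n = 260 kPa.
W = (P₁V₁−P₂V₂)/(n−1) = (59.2×217−260×82.4)/0.53 = -16200 J.
ΔU = nCvΔT = 2.88×20.8×(895−536) = 21500 J.
Q = ΔU + W = 5280 J.
Net over both steps: W = -3870 J, Q = 17600 J, ΔU = 21500 J.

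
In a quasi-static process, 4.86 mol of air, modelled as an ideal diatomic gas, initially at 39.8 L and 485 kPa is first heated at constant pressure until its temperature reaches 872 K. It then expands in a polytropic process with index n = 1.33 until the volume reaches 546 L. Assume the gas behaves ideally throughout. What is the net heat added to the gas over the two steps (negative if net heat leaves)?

64800 J

T₁ = P₁V₁/(nR) = 485×39.8/(4.86×8.314) = 478 K.
Step 1 — Isobaric: P stays 485 kPa; V/T = const ⇒ T₂ = 872 K, V₂ = 72.6 L.
W = PΔV = 485×(72.6−39.8) kPa·L = 15900 J.
ΔU = nCvΔT = 4.86×20.8×(872−478) = 39800 J.
Q = ΔU + W = nCpΔT = 55800 J.
State after step 1: P = 485 kPa, V = 72.6 L, T = 872 K.
Step 2 — Polytropic n=1.33: T₂ = T₁(V₁/V₂)^(n−1) = 872×(0.133)^0.33 = 448 K; P₂ = P₁(V₁/V₂)^n = 33.2 kPa.
W = (P₁V₁−P₂V₂)/(n−1) = (485×72.6−33.2×546)/0.33 = 51900 J.
ΔU = nCvΔT = 4.86×20.8×(448−872) = -42800 J.
Q = ΔU + W = 9080 J.
Net over both steps: W = 67800 J, Q = 64800 J, ΔU = -2990 J.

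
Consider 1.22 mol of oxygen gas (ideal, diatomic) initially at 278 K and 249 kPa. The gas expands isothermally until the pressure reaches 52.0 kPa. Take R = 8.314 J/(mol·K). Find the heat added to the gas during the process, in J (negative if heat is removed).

V₁ = nRT₁/P₁ = 1.22×8.314×278/249 = 11.3 L.
Isothermal: T stays 278 K; PV = const ⇒ V₂ = 54.2 L, P₂ = 52.0 kPa.
ΔU = 0 (ideal gas, T constant).
W = nRT ln(V₂/V₁) = 1.22×8.314×278×ln(4.79) = 4420 J.
Q = ΔU + W = 4420 J.

4420 J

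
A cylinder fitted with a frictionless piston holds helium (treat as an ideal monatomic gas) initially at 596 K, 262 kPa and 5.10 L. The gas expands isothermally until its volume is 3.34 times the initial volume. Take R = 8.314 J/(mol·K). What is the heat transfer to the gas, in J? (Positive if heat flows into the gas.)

n = P₁V₁/(RT₁) = 262×5.10/(8.314×596) = 0.270 mol.
Isothermal: T stays 596 K; PV = const ⇒ V₂ = 17.0 L, P₂ = 78.4 kPa.
ΔU = 0 (ideal gas, T constant).
W = nRT ln(V₂/V₁) = 0.270×8.314×596×ln(3.34) = 1610 J.
Q = ΔU + W = 1610 J.

1610 J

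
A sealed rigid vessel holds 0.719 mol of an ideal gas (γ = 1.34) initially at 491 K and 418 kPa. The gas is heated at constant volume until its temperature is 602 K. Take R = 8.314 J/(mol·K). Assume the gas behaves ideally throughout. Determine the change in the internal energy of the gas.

1950 J

V₁ = nRT₁/P₁ = 0.719×8.314×491/418 = 7.02 L.
Isochoric: V stays 7.02 L; P/T = const ⇒ T₂ = 602 K, P₂ = 512 kPa.
For an ideal gas ΔU = nCvΔT with Cv = R/(γ−1) = 24.5 J/(mol·K).
ΔU = 0.719×24.5×(602−491) = 1950 J.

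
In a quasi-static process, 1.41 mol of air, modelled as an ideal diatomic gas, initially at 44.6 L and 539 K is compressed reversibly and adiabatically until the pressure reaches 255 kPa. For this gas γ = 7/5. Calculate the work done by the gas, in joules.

-2890 J

P₁ = nRT₁/V₁ = 1.41×8.314×539/44.6 = 142 kPa.
Adiabatic: T₂/T₁ = (P₂/P₁)^((γ−1)/γ) ⇒ T₂ = 539×(1.80)^0.286 = 638 K; V₂ = 29.3 L.
ΔU = nCvΔT = 1.41×20.8×(638−539) = 2890 J.
Q = 0 for an adiabatic process, so W = −ΔU = -2890 J.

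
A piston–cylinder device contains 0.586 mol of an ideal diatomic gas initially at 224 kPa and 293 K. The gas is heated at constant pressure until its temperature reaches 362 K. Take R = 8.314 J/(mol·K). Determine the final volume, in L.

7.87 L

V₁ = nRT₁/P₁ = 0.586×8.314×293/224 = 6.37 L.
Isobaric: P stays 224 kPa; V/T = const ⇒ T₂ = 362 K, V₂ = 7.87 L.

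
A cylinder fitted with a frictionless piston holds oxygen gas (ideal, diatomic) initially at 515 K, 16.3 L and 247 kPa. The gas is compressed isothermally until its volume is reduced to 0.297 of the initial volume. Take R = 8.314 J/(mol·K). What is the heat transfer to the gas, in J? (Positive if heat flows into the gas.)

-4890 J

n = P₁V₁/(RT₁) = 247×16.3/(8.314×515) = 0.940 mol.
Isothermal: T stays 515 K; PV = const ⇒ V₂ = 4.84 L, P₂ = 832 kPa.
ΔU = 0 (ideal gas, T constant).
W = nRT ln(V₂/V₁) = 0.940×8.314×515×ln(0.297) = -4890 J.
Q = ΔU + W = -4890 J.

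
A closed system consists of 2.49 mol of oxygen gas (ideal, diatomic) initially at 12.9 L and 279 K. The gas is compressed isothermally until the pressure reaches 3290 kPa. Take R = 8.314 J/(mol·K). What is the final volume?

1.76 L

P₁ = nRT₁/V₁ = 2.49×8.314×279/12.9 = 448 kPa.
Isothermal: T stays 279 K; PV = const ⇒ V₂ = 1.76 L, P₂ = 3290 kPa.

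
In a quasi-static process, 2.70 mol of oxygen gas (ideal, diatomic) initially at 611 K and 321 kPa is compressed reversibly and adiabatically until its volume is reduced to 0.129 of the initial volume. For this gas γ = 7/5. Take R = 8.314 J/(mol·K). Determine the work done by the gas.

-43500 J

V₁ = nRT₁/P₁ = 2.70×8.314×611/321 = 42.7 L.
Adiabatic: TV^(γ−1) = const ⇒ T₂ = 611×(7.75)^0.400 = 1390 K; PV^γ = const ⇒ P₂ = 5650 kPa.
ΔU = nCvΔT = 2.70×20.8×(1390−611) = 43500 J.
Q = 0 for an adiabatic process, so W = −ΔU = -43500 J.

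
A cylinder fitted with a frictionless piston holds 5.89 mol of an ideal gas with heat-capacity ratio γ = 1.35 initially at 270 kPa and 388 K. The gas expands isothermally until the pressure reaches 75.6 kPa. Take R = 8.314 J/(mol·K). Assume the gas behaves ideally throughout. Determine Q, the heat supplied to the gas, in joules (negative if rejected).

24200 J

V₁ = nRT₁/P₁ = 5.89×8.314×388/270 = 70.4 L.
Isothermal: T stays 388 K; PV = const ⇒ V₂ = 251 L, P₂ = 75.6 kPa.
ΔU = 0 (ideal gas, T constant).
W = nRT ln(V₂/V₁) = 5.89×8.314×388×ln(3.57) = 24200 J.
Q = ΔU + W = 24200 J.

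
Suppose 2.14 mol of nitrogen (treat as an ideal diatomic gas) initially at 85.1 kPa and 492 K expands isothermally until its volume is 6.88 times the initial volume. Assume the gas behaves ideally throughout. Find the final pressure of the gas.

V₁ = nRT₁/P₁ = 2.14×8.314×492/85.1 = 103 L.
Isothermal: T stays 492 K; PV = const ⇒ V₂ = 708 L, P₂ = 12.4 kPa.

12.4 kPa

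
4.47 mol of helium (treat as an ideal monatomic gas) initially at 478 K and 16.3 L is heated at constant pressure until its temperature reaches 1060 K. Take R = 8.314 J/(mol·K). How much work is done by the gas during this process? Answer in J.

P₁ = nRT₁/V₁ = 4.47×8.314×478/16.3 = 1090 kPa.
Isobaric: P stays 1090 kPa; V/T = const ⇒ T₂ = 1060 K, V₂ = 36.1 L.
W = PΔV = 1090×(36.1−16.3) kPa·L = 21600 J.

21600 J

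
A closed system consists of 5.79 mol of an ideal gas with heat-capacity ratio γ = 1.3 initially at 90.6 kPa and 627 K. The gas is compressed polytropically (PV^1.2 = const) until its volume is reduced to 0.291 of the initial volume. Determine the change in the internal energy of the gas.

V₁ = nRT₁/P₁ = 5.79×8.314×627/90.6 = 333 L.
Polytropic n=1.2: T₂ = T₁(V₁/V₂)^(n−1) = 627×(3.44)^0.20 = 803 K; P₂ = P₁(V₁/V₂)^n = 399 kPa.
For an ideal gas ΔU = nCvΔT with Cv = R/(γ−1) = 27.7 J/(mol·K).
ΔU = 5.79×27.7×(803−627) = 28200 J.

28200 J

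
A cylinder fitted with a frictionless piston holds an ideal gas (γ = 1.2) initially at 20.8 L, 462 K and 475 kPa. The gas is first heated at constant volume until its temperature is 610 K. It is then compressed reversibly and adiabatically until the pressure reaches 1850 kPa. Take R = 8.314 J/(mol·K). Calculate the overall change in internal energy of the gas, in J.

28700 J

n = P₁V₁/(RT₁) = 475×20.8/(8.314×462) = 2.57 mol.
Step 1 — Isochoric: V stays 20.8 L; P/T = const ⇒ T₂ = 610 K, P₂ = 627 kPa.
W = 0 (no volume change).
ΔU = nCvΔT = 2.57×41.6×(610−462) = 15800 J.
Q = ΔU = 15800 J.
State after step 1: P = 627 kPa, V = 20.8 L, T = 610 K.
Step 2 — Adiabatic: T₂/T₁ = (P₂/P₁)^((γ−1)/γ) ⇒ T₂ = 610×(2.95)^0.167 = 731 K; V₂ = 8.44 L.
ΔU = nCvΔT = 2.57×41.6×(731−610) = 12900 J.
Q = 0 for an adiabatic process, so W = −ΔU = -12900 J.
Net over both steps: W = -12900 J, Q = 15800 J, ΔU = 28700 J.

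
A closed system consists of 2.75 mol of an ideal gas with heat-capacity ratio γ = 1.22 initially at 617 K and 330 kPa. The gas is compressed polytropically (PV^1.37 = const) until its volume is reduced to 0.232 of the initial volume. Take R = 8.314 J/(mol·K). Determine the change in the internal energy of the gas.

46000 J

V₁ = nRT₁/P₁ = 2.75×8.314×617/330 = 42.7 L.
Polytropic n=1.37: T₂ = T₁(V₁/V₂)^(n−1) = 617×(4.31)^0.37 = 1060 K; P₂ = P₁(V₁/V₂)^n = 2440 kPa.
For an ideal gas ΔU = nCvΔT with Cv = R/(γ−1) = 37.8 J/(mol·K).
ΔU = 2.75×37.8×(1060−617) = 46000 J.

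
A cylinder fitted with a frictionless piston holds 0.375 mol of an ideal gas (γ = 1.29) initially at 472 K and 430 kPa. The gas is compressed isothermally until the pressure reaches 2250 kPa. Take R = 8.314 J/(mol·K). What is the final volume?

V₁ = nRT₁/P₁ = 0.375×8.314×472/430 = 3.42 L.
Isothermal: T stays 472 K; PV = const ⇒ V₂ = 0.654 L, P₂ = 2250 kPa.

0.654 L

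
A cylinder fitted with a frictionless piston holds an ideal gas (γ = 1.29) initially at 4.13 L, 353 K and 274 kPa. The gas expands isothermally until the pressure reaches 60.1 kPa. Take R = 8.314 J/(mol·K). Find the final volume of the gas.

Isothermal: T stays 353 K; PV = const ⇒ V₂ = 18.8 L, P₂ = 60.1 kPa.

18.8 L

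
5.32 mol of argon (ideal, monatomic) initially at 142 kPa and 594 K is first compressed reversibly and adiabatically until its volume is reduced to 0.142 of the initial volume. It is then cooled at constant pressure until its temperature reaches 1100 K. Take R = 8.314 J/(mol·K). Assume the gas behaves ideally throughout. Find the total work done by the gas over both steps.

-153000 J

V₁ = nRT₁/P₁ = 5.32×8.314×594/142 = 185 L.
Step 1 — Adiabatic: TV^(γ−1) = const ⇒ T₂ = 594×(7.04)^0.667 = 2180 K; PV^γ = const ⇒ P₂ = 3670 kPa.
ΔU = nCvΔT = 5.32×12.5×(2180−594) = 105000 J.
Q = 0 for an adiabatic process, so W = −ΔU = -105000 J.
State after step 1: P = 3670 kPa, V = 26.3 L, T = 2180 K.
Step 2 — Isobaric: P stays 3670 kPa; V/T = const ⇒ T₂ = 1100 K, V₂ = 13.2 L.
W = PΔV = 3670×(13.2−26.3) kPa·L = -47900 J.
ΔU = nCvΔT = 5.32×12.5×(1100−2180) = -71800 J.
Q = ΔU + W = nCpΔT = -120000 J.
Net over both steps: W = -153000 J, Q = -120000 J, ΔU = 33600 J.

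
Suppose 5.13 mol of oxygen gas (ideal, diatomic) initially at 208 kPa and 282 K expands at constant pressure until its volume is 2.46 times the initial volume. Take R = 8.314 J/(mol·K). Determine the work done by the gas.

V₁ = nRT₁/P₁ = 5.13×8.314×282/208 = 57.8 L.
Isobaric: P stays 208 kPa; V/T = const ⇒ T₂ = 694 K, V₂ = 142 L.
W = PΔV = 208×(142−57.8) kPa·L = 17600 J.

17600 J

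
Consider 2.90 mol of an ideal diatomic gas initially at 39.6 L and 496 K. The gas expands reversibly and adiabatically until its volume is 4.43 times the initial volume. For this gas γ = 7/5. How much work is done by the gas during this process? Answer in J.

P₁ = nRT₁/V₁ = 2.90×8.314×496/39.6 = 302 kPa.
Adiabatic: TV^(γ−1) = const ⇒ T₂ = 496×(0.226)^0.400 = 273 K; PV^γ = const ⇒ P₂ = 37.6 kPa.
ΔU = nCvΔT = 2.90×20.8×(273−496) = -13400 J.
Q = 0 for an adiabatic process, so W = −ΔU = 13400 J.

13400 J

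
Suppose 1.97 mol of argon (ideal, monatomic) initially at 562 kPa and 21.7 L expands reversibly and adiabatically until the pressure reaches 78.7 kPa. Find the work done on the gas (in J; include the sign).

-9960 J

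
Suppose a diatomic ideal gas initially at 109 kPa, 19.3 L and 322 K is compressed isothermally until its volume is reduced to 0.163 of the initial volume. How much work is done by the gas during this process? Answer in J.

-3820 J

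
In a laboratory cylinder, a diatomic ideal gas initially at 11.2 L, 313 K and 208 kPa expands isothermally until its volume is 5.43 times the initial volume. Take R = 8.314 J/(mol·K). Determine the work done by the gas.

n = P₁V₁/(RT₁) = 208×11.2/(8.314×313) = 0.895 mol.
Isothermal: T stays 313 K; PV = const ⇒ V₂ = 60.8 L, P₂ = 38.3 kPa.
W = nRT ln(V₂/V₁) = 0.895×8.314×313×ln(5.43) = 3940 J.

3940 J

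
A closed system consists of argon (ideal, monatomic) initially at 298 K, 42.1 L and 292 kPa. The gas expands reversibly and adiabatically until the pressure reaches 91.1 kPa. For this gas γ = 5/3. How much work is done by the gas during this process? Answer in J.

6870 J

n = P₁V₁/(RT₁) = 292×42.1/(8.314×298) = 4.96 mol.
Adiabatic: T₂/T₁ = (P₂/P₁)^((γ−1)/γ) ⇒ T₂ = 298×(0.312)^0.400 = 187 K; V₂ = 84.7 L.
ΔU = nCvΔT = 4.96×12.5×(187−298) = -6870 J.
Q = 0 for an adiabatic process, so W = −ΔU = 6870 J.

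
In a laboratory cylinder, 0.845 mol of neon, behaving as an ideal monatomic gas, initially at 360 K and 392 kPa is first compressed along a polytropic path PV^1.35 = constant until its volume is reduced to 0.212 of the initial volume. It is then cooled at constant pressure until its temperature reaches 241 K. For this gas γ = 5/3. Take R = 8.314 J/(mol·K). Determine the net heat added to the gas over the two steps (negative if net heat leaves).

V₁ = nRT₁/P₁ = 0.845×8.314×360/392 = 6.45 L.
Step 1 — Polytropic n=1.35: T₂ = T₁(V₁/V₂)^(n−1) = 360×(4.72)^0.35 = 620 K; P₂ = P₁(V₁/V₂)^n = 3180 kPa.
W = (P₁V₁−P₂V₂)/(n−1) = (392×6.45−3180×1.37)/0.35 = -5210 J.
ΔU = nCvΔT = 0.845×12.5×(620−360) = 2740 J.
Q = ΔU + W = -2470 J.
State after step 1: P = 3180 kPa, V = 1.37 L, T = 620 K.
Step 2 — Isobaric: P stays 3180 kPa; V/T = const ⇒ T₂ = 241 K, V₂ = 0.532 L.
W = PΔV = 3180×(0.532−1.37) kPa·L = -2660 J.
ΔU = nCvΔT = 0.845×12.5×(241−620) = -3990 J.
Q = ΔU + W = nCpΔT = -6650 J.
Net over both steps: W = -7870 J, Q = -9120 J, ΔU = -1250 J.

-9120 J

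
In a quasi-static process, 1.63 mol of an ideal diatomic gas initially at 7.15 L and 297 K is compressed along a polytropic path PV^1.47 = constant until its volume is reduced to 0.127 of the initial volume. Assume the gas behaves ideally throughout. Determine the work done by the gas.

-14000 J

P₁ = nRT₁/V₁ = 1.63×8.314×297/7.15 = 563 kPa.
Polytropic n=1.47: T₂ = T₁(V₁/V₂)^(n−1) = 297×(7.87)^0.47 = 783 K; P₂ = P₁(V₁/V₂)^n = 11700 kPa.
W = (P₁V₁−P₂V₂)/(n−1) = (563×7.15−11700×0.908)/0.47 = -14000 J.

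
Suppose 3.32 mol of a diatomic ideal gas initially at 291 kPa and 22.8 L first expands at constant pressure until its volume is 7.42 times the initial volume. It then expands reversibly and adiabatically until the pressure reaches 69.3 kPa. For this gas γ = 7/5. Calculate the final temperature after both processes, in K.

1180 K

T₁ = P₁V₁/(nR) = 291×22.8/(3.32×8.314) = 240 K.
Step 1 — Isobaric: P stays 291 kPa; V/T = const ⇒ T₂ = 1780 K, V₂ = 169 L.
W = PΔV = 291×(169−22.8) kPa·L = 42600 J.
ΔU = nCvΔT = 3.32×20.8×(1780−240) = 106000 J.
Q = ΔU + W = nCpΔT = 149000 J.
State after step 1: P = 291 kPa, V = 169 L, T = 1780 K.
Step 2 — Adiabatic: T₂/T₁ = (P₂/P₁)^((γ−1)/γ) ⇒ T₂ = 1780×(0.238)^0.286 = 1180 K; V₂ = 471 L.
ΔU = nCvΔT = 3.32×20.8×(1180−1780) = -41400 J.
Q = 0 for an adiabatic process, so W = −ΔU = 41400 J.
Net over both steps: W = 84000 J, Q = 149000 J, ΔU = 65100 J.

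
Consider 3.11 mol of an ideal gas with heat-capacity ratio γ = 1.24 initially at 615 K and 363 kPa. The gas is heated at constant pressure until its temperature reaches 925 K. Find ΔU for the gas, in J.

V₁ = nRT₁/P₁ = 3.11×8.314×615/363 = 43.8 L.
Isobaric: P stays 363 kPa; V/T = const ⇒ T₂ = 925 K, V₂ = 65.9 L.
For an ideal gas ΔU = nCvΔT with Cv = R/(γ−1) = 34.6 J/(mol·K).
ΔU = 3.11×34.6×(925−615) = 33400 J.

33400 J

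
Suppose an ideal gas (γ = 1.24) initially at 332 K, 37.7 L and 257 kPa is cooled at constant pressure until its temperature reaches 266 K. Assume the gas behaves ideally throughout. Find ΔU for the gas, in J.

-8030 J

n = P₁V₁/(RT₁) = 257×37.7/(8.314×332) = 3.51 mol.
Isobaric: P stays 257 kPa; V/T = const ⇒ T₂ = 266 K, V₂ = 30.2 L.
For an ideal gas ΔU = nCvΔT with Cv = R/(γ−1) = 34.6 J/(mol·K).
ΔU = 3.51×34.6×(266−332) = -8030 J.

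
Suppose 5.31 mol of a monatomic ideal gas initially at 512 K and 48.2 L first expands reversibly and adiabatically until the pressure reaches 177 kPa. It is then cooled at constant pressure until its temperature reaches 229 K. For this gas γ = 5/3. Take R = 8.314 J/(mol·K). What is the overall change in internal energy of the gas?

P₁ = nRT₁/V₁ = 5.31×8.314×512/48.2 = 469 kPa.
Step 1 — Adiabatic: T₂/T₁ = (P₂/P₁)^((γ−1)/γ) ⇒ T₂ = 512×(0.377)^0.400 = 347 K; V₂ = 86.5 L.
ΔU = nCvΔT = 5.31×12.5×(347−512) = -10900 J.
Q = 0 for an adiabatic process, so W = −ΔU = 10900 J.
State after step 1: P = 177 kPa, V = 86.5 L, T = 347 K.
Step 2 — Isobaric: P stays 177 kPa; V/T = const ⇒ T₂ = 229 K, V₂ = 57.1 L.
W = PΔV = 177×(57.1−86.5) kPa·L = -5200 J.
ΔU = nCvΔT = 5.31×12.5×(229−347) = -7800 J.
Q = ΔU + W = nCpΔT = -13000 J.
Net over both steps: W = 5750 J, Q = -13000 J, ΔU = -18700 J.

-18700 J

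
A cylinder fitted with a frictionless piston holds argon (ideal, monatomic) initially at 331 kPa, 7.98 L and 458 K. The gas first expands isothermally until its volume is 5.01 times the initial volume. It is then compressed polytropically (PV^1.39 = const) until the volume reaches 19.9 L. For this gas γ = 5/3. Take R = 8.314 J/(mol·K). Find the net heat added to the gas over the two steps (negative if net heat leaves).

3380 J

n = P₁V₁/(RT₁) = 331×7.98/(8.314×458) = 0.694 mol.
Step 1 — Isothermal: T stays 458 K; PV = const ⇒ V₂ = 40.0 L, P₂ = 66.1 kPa.
ΔU = 0 (ideal gas, T constant).
W = nRT ln(V₂/V₁) = 0.694×8.314×458×ln(5.01) = 4260 J.
Q = ΔU + W = 4260 J.
State after step 1: P = 66.1 kPa, V = 40.0 L, T = 458 K.
Step 2 — Polytropic n=1.39: T₂ = T₁(V₁/V₂)^(n−1) = 458×(2.01)^0.39 = 601 K; P₂ = P₁(V₁/V₂)^n = 174 kPa.
W = (P₁V₁−P₂V₂)/(n−1) = (66.1×40.0−174×19.9)/0.39 = -2120 J.
ΔU = nCvΔT = 0.694×12.5×(601−458) = 1240 J.
Q = ΔU + W = -879 J.
Net over both steps: W = 2140 J, Q = 3380 J, ΔU = 1240 J.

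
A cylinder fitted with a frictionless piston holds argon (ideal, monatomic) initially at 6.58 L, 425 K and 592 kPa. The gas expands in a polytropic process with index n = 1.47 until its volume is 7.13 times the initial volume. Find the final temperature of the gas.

Polytropic n=1.47: T₂ = T₁(V₁/V₂)^(n−1) = 425×(0.140)^0.47 = 169 K; P₂ = P₁(V₁/V₂)^n = 33.0 kPa.

169 K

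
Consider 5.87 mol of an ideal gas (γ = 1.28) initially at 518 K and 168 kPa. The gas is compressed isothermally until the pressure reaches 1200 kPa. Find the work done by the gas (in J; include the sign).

-49700 J

V₁ = nRT₁/P₁ = 5.87×8.314×518/168 = 150 L.
Isothermal: T stays 518 K; PV = const ⇒ V₂ = 21.1 L, P₂ = 1200 kPa.
W = nRT ln(V₂/V₁) = 5.87×8.314×518×ln(0.140) = -49700 J.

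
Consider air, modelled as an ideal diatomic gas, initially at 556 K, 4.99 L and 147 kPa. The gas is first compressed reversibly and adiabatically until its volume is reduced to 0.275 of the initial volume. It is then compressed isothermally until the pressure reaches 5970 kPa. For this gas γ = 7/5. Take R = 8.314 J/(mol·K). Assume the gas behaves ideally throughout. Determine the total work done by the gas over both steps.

n = P₁V₁/(RT₁) = 147×4.99/(8.314×556) = 0.159 mol.
Step 1 — Adiabatic: TV^(γ−1) = const ⇒ T₂ = 556×(3.64)^0.400 = 932 K; PV^γ = const ⇒ P₂ = 896 kPa.
ΔU = nCvΔT = 0.159×20.8×(932−556) = 1240 J.
Q = 0 for an adiabatic process, so W = −ΔU = -1240 J.
State after step 1: P = 896 kPa, V = 1.37 L, T = 932 K.
Step 2 — Isothermal: T stays 932 K; PV = const ⇒ V₂ = 0.206 L, P₂ = 5970 kPa.
ΔU = 0 (ideal gas, T constant).
W = nRT ln(V₂/V₁) = 0.159×8.314×932×ln(0.150) = -2330 J.
Q = ΔU + W = -2330 J.
Net over both steps: W = -3570 J, Q = -2330 J, ΔU = 1240 J.

-3570 J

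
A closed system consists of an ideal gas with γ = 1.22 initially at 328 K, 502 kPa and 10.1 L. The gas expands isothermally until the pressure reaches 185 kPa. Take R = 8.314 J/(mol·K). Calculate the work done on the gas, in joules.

-5060 J

n = P₁V₁/(RT₁) = 502×10.1/(8.314×328) = 1.86 mol.
Isothermal: T stays 328 K; PV = const ⇒ V₂ = 27.4 L, P₂ = 185 kPa.
W = nRT ln(V₂/V₁) = 1.86×8.314×328×ln(2.71) = 5060 J.
Work done on the gas = −W_by = -5060 J.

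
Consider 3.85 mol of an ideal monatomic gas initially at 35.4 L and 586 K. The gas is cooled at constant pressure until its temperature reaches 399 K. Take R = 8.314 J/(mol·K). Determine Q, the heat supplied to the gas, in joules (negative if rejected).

P₁ = nRT₁/V₁ = 3.85×8.314×586/35.4 = 530 kPa.
Isobaric: P stays 530 kPa; V/T = const ⇒ T₂ = 399 K, V₂ = 24.1 L.
W = PΔV = 530×(24.1−35.4) kPa·L = -5990 J.
ΔU = nCvΔT = 3.85×12.5×(399−586) = -8980 J.
Q = ΔU + W = nCpΔT = -15000 J.

-15000 J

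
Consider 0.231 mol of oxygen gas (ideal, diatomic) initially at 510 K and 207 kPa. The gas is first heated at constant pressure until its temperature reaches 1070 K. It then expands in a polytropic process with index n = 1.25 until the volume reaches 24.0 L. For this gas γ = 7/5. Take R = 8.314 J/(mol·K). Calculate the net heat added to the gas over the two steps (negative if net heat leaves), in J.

4370 J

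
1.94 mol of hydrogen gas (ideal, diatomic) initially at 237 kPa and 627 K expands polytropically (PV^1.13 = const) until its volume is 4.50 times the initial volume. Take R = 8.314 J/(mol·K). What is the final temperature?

V₁ = nRT₁/P₁ = 1.94×8.314×627/237 = 42.7 L.
Polytropic n=1.13: T₂ = T₁(V₁/V₂)^(n−1) = 627×(0.222)^0.13 = 516 K; P₂ = P₁(V₁/V₂)^n = 43.3 kPa.

516 K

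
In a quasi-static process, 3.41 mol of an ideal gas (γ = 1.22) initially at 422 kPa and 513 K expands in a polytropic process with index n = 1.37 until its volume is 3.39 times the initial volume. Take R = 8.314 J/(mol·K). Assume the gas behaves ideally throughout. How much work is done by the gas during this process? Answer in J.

14300 J

V₁ = nRT₁/P₁ = 3.41×8.314×513/422 = 34.5 L.
Polytropic n=1.37: T₂ = T₁(V₁/V₂)^(n−1) = 513×(0.295)^0.37 = 327 K; P₂ = P₁(V₁/V₂)^n = 79.2 kPa.
W = (P₁V₁−P₂V₂)/(n−1) = (422×34.5−79.2×117)/0.37 = 14300 J.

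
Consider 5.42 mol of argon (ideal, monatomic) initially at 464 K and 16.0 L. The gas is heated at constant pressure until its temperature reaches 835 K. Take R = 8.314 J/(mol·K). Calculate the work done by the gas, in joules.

P₁ = nRT₁/V₁ = 5.42×8.314×464/16.0 = 1310 kPa.
Isobaric: P stays 1310 kPa; V/T = const ⇒ T₂ = 835 K, V₂ = 28.8 L.
W = PΔV = 1310×(28.8−16.0) kPa·L = 16700 J.

16700 J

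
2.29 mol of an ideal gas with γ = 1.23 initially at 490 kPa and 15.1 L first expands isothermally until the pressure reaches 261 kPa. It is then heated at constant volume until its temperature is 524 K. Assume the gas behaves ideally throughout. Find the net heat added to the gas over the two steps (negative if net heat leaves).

T₁ = P₁V₁/(nR) = 490×15.1/(2.29×8.314) = 389 K.
Step 1 — Isothermal: T stays 389 K; PV = const ⇒ V₂ = 28.3 L, P₂ = 261 kPa.
ΔU = 0 (ideal gas, T constant).
W = nRT ln(V₂/V₁) = 2.29×8.314×389×ln(1.88) = 4660 J.
Q = ΔU + W = 4660 J.
State after step 1: P = 261 kPa, V = 28.3 L, T = 389 K.
Step 2 — Isochoric: V stays 28.3 L; P/T = const ⇒ T₂ = 524 K, P₂ = 352 kPa.
W = 0 (no volume change).
ΔU = nCvΔT = 2.29×36.1×(524−389) = 11200 J.
Q = ΔU = 11200 J.
Net over both steps: W = 4660 J, Q = 15900 J, ΔU = 11200 J.

15900 J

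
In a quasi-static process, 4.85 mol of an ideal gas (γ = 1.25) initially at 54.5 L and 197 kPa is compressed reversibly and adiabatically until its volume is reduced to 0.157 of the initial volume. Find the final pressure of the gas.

T₁ = P₁V₁/(nR) = 197×54.5/(4.85×8.314) = 266 K.
Adiabatic: TV^(γ−1) = const ⇒ T₂ = 266×(6.37)^0.250 = 423 K; PV^γ = const ⇒ P₂ = 1990 kPa.

1990 kPa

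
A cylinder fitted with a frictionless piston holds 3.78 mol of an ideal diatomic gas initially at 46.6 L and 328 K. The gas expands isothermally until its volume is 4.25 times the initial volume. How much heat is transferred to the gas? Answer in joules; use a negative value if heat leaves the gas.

14900 J

P₁ = nRT₁/V₁ = 3.78×8.314×328/46.6 = 221 kPa.
Isothermal: T stays 328 K; PV = const ⇒ V₂ = 198 L, P₂ = 52.0 kPa.
ΔU = 0 (ideal gas, T constant).
W = nRT ln(V₂/V₁) = 3.78×8.314×328×ln(4.25) = 14900 J.
Q = ΔU + W = 14900 J.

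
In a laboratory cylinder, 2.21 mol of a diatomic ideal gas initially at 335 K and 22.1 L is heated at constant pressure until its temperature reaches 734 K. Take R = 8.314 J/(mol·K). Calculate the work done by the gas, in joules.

P₁ = nRT₁/V₁ = 2.21×8.314×335/22.1 = 279 kPa.
Isobaric: P stays 279 kPa; V/T = const ⇒ T₂ = 734 K, V₂ = 48.4 L.
W = PΔV = 279×(48.4−22.1) kPa·L = 7330 J.

7330 J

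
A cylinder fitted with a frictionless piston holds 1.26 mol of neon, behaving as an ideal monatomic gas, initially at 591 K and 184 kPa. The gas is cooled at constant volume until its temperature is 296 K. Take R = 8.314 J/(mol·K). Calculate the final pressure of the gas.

92.2 kPa

V₁ = nRT₁/P₁ = 1.26×8.314×591/184 = 33.6 L.
Isochoric: V stays 33.6 L; P/T = const ⇒ T₂ = 296 K, P₂ = 92.2 kPa.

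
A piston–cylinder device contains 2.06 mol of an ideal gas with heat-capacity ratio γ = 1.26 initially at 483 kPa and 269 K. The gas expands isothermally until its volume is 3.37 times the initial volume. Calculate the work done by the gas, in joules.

5600 J

V₁ = nRT₁/P₁ = 2.06×8.314×269/483 = 9.54 L.
Isothermal: T stays 269 K; PV = const ⇒ V₂ = 32.1 L, P₂ = 143 kPa.
W = nRT ln(V₂/V₁) = 2.06×8.314×269×ln(3.37) = 5600 J.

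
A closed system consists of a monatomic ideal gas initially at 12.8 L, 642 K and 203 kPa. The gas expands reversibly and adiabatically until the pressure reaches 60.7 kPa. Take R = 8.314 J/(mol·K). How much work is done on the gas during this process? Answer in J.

n = P₁V₁/(RT₁) = 203×12.8/(8.314×642) = 0.487 mol.
Adiabatic: T₂/T₁ = (P₂/P₁)^((γ−1)/γ) ⇒ T₂ = 642×(0.299)^0.400 = 396 K; V₂ = 26.4 L.
ΔU = nCvΔT = 0.487×12.5×(396−642) = -1490 J.
Q = 0 for an adiabatic process, so W = −ΔU = 1490 J.
Work done on the gas = −W_by = -1490 J.

-1490 J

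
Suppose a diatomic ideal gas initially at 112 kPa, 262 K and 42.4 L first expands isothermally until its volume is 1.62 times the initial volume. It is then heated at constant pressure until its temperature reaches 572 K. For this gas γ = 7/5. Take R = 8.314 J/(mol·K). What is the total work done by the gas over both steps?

7910 J

n = P₁V₁/(RT₁) = 112×42.4/(8.314×262) = 2.18 mol.
Step 1 — Isothermal: T stays 262 K; PV = const ⇒ V₂ = 68.7 L, P₂ = 69.1 kPa.
ΔU = 0 (ideal gas, T constant).
W = nRT ln(V₂/V₁) = 2.18×8.314×262×ln(1.62) = 2290 J.
Q = ΔU + W = 2290 J.
State after step 1: P = 69.1 kPa, V = 68.7 L, T = 262 K.
Step 2 — Isobaric: P stays 69.1 kPa; V/T = const ⇒ T₂ = 572 K, V₂ = 150 L.
W = PΔV = 69.1×(150−68.7) kPa·L = 5620 J.
ΔU = nCvΔT = 2.18×20.8×(572−262) = 14000 J.
Q = ΔU + W = nCpΔT = 19700 J.
Net over both steps: W = 7910 J, Q = 22000 J, ΔU = 14000 J.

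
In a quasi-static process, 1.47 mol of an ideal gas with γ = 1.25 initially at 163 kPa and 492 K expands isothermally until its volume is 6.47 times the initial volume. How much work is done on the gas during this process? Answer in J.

V₁ = nRT₁/P₁ = 1.47×8.314×492/163 = 36.9 L.
Isothermal: T stays 492 K; PV = const ⇒ V₂ = 239 L, P₂ = 25.2 kPa.
W = nRT ln(V₂/V₁) = 1.47×8.314×492×ln(6.47) = 11200 J.
Work done on the gas = −W_by = -11200 J.

-11200 J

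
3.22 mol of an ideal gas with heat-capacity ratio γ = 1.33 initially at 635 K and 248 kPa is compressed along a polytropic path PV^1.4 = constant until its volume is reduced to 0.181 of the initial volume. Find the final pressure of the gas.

V₁ = nRT₁/P₁ = 3.22×8.314×635/248 = 68.5 L.
Polytropic n=1.4: T₂ = T₁(V₁/V₂)^(n−1) = 635×(5.52)^0.40 = 1260 K; P₂ = P₁(V₁/V₂)^n = 2710 kPa.

2710 kPa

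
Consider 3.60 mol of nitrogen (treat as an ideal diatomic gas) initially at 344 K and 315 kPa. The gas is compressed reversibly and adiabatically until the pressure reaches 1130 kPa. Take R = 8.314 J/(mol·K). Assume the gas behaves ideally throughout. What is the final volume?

V₁ = nRT₁/P₁ = 3.60×8.314×344/315 = 32.7 L.
Adiabatic: T₂/T₁ = (P₂/P₁)^((γ−1)/γ) ⇒ T₂ = 344×(3.59)^0.286 = 496 K; V₂ = 13.1 L.

13.1 L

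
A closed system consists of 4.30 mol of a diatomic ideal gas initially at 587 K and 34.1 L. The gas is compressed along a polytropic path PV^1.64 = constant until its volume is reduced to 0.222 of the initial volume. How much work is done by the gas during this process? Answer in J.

-53100 J

P₁ = nRT₁/V₁ = 4.30×8.314×587/34.1 = 615 kPa.
Polytropic n=1.64: T₂ = T₁(V₁/V₂)^(n−1) = 587×(4.50)^0.64 = 1540 K; P₂ = P₁(V₁/V₂)^n = 7260 kPa.
W = (P₁V₁−P₂V₂)/(n−1) = (615×34.1−7260×7.57)/0.64 = -53100 J.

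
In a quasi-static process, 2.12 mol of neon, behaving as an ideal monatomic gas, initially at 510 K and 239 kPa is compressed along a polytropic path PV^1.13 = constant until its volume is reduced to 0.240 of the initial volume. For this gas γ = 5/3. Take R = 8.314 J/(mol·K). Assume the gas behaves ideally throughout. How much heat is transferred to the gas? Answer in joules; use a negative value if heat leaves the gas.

V₁ = nRT₁/P₁ = 2.12×8.314×510/239 = 37.6 L.
Polytropic n=1.13: T₂ = T₁(V₁/V₂)^(n−1) = 510×(4.17)^0.13 = 614 K; P₂ = P₁(V₁/V₂)^n = 1200 kPa.
W = (P₁V₁−P₂V₂)/(n−1) = (239×37.6−1200×9.03)/0.13 = -14100 J.
ΔU = nCvΔT = 2.12×12.5×(614−510) = 2750 J.
Q = ΔU + W = -11300 J.

-11300 J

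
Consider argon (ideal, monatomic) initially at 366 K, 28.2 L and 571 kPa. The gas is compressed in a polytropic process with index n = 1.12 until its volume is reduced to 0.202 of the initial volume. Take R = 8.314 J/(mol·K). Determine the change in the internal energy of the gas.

n = P₁V₁/(RT₁) = 571×28.2/(8.314×366) = 5.29 mol.
Polytropic n=1.12: T₂ = T₁(V₁/V₂)^(n−1) = 366×(4.95)^0.12 = 443 K; P₂ = P₁(V₁/V₂)^n = 3420 kPa.
For an ideal gas ΔU = nCvΔT with Cv = (3/2)R = 12.5 J/(mol·K).
ΔU = 5.29×12.5×(443−366) = 5110 J.

5110 J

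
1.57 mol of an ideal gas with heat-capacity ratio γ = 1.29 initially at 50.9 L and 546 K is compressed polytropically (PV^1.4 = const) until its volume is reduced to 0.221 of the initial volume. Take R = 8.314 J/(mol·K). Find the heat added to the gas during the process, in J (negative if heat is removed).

P₁ = nRT₁/V₁ = 1.57×8.314×546/50.9 = 140 kPa.
Polytropic n=1.4: T₂ = T₁(V₁/V₂)^(n−1) = 546×(4.52)^0.40 = 999 K; P₂ = P₁(V₁/V₂)^n = 1160 kPa.
W = (P₁V₁−P₂V₂)/(n−1) = (140×50.9−1160×11.2)/0.40 = -14800 J.
ΔU = nCvΔT = 1.57×28.7×(999−546) = 20400 J.
Q = ΔU + W = 5600 J.

5600 J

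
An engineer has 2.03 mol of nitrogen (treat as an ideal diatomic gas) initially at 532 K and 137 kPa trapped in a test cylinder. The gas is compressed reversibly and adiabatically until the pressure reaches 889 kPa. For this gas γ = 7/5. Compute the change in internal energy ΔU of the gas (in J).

V₁ = nRT₁/P₁ = 2.03×8.314×532/137 = 65.5 L.
Adiabatic: T₂/T₁ = (P₂/P₁)^((γ−1)/γ) ⇒ T₂ = 532×(6.49)^0.286 = 908 K; V₂ = 17.2 L.
For an ideal gas ΔU = nCvΔT with Cv = (5/2)R = 20.8 J/(mol·K).
ΔU = 2.03×20.8×(908−532) = 15900 J.

15900 J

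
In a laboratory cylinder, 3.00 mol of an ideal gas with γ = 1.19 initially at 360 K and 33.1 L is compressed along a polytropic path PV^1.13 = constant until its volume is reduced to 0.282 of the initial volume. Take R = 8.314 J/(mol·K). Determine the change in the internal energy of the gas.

8450 J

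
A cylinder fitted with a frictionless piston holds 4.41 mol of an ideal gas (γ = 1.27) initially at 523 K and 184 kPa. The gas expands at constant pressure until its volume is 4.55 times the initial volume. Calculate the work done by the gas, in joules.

V₁ = nRT₁/P₁ = 4.41×8.314×523/184 = 104 L.
Isobaric: P stays 184 kPa; V/T = const ⇒ T₂ = 2380 K, V₂ = 474 L.
W = PΔV = 184×(474−104) kPa·L = 68100 J.

68100 J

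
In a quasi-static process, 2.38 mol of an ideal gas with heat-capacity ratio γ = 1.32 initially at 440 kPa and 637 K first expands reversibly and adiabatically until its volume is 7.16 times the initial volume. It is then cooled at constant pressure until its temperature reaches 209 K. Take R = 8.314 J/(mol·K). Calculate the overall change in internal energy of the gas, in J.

-26500 J

V₁ = nRT₁/P₁ = 2.38×8.314×637/440 = 28.6 L.
Step 1 — Adiabatic: TV^(γ−1) = const ⇒ T₂ = 637×(0.140)^0.320 = 339 K; PV^γ = const ⇒ P₂ = 32.7 kPa.
ΔU = nCvΔT = 2.38×26.0×(339−637) = -18400 J.
Q = 0 for an adiabatic process, so W = −ΔU = 18400 J.
State after step 1: P = 32.7 kPa, V = 205 L, T = 339 K.
Step 2 — Isobaric: P stays 32.7 kPa; V/T = const ⇒ T₂ = 209 K, V₂ = 126 L.
W = PΔV = 32.7×(126−205) kPa·L = -2580 J.
ΔU = nCvΔT = 2.38×26.0×(209−339) = -8060 J.
Q = ΔU + W = nCpΔT = -10600 J.
Net over both steps: W = 15800 J, Q = -10600 J, ΔU = -26500 J.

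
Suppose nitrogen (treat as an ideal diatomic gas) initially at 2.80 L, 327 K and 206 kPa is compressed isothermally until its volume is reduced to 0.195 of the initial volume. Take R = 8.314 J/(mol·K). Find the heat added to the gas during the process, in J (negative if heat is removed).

n = P₁V₁/(RT₁) = 206×2.80/(8.314×327) = 0.212 mol.
Isothermal: T stays 327 K; PV = const ⇒ V₂ = 0.546 L, P₂ = 1060 kPa.
ΔU = 0 (ideal gas, T constant).
W = nRT ln(V₂/V₁) = 0.212×8.314×327×ln(0.195) = -943 J.
Q = ΔU + W = -943 J.

-943 J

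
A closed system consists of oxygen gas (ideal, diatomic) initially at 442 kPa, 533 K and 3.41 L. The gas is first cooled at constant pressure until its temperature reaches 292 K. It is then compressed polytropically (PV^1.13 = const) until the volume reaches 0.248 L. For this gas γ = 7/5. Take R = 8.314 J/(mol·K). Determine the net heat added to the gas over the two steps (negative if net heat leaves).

n = P₁V₁/(RT₁) = 442×3.41/(8.314×533) = 0.340 mol.
Step 1 — Isobaric: P stays 442 kPa; V/T = const ⇒ T₂ = 292 K, V₂ = 1.87 L.
W = PΔV = 442×(1.87−3.41) kPa·L = -682 J.
ΔU = nCvΔT = 0.340×20.8×(292−533) = -1700 J.
Q = ΔU + W = nCpΔT = -2390 J.
State after step 1: P = 442 kPa, V = 1.87 L, T = 292 K.
Step 2 — Polytropic n=1.13: T₂ = T₁(V₁/V₂)^(n−1) = 292×(7.53)^0.13 = 380 K; P₂ = P₁(V₁/V₂)^n = 4330 kPa.
W = (P₁V₁−P₂V₂)/(n−1) = (442×1.87−4330×0.248)/0.13 = -1910 J.
ΔU = nCvΔT = 0.340×20.8×(380−292) = 620 J.
Q = ΔU + W = -1290 J.
Net over both steps: W = -2590 J, Q = -3670 J, ΔU = -1080 J.

-3670 J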